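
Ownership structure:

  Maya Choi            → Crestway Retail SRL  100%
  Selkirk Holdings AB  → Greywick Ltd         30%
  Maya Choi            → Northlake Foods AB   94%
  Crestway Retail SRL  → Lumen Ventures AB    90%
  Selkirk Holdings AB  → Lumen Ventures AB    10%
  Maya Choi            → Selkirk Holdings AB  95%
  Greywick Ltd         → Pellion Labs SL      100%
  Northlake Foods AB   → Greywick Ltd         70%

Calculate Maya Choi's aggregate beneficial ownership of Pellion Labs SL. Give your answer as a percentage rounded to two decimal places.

Maya reaches Pellion along 2 paths.
Via Northlake → Greywick: 94% × 70% × 100% = 65.8%.
Via Selkirk → Greywick: 95% × 30% × 100% = 28.5%.
Total: 65.8% + 28.5% = 94.3%.
Rounded: 94.30%.

94.30%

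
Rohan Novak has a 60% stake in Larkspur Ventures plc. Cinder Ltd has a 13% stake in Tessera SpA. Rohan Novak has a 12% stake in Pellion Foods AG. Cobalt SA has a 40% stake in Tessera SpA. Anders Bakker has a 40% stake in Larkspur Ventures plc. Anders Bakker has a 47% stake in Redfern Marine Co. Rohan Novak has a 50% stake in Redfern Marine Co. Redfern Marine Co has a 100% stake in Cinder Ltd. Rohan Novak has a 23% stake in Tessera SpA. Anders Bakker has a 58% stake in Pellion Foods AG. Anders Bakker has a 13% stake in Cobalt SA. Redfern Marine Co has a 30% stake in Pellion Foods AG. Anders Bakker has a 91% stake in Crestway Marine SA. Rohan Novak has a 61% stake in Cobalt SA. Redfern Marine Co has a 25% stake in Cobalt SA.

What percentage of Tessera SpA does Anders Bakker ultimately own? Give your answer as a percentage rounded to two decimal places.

16.01%

Anders reaches Tessera along 3 paths.
Via Redfern → Cobalt: 47% × 25% × 40% = 4.7%.
Via Cobalt: 13% × 40% = 5.2%.
Via Redfern → Cinder: 47% × 100% × 13% = 6.11%.
Total: 4.7% + 5.2% + 6.11% = 16.01%.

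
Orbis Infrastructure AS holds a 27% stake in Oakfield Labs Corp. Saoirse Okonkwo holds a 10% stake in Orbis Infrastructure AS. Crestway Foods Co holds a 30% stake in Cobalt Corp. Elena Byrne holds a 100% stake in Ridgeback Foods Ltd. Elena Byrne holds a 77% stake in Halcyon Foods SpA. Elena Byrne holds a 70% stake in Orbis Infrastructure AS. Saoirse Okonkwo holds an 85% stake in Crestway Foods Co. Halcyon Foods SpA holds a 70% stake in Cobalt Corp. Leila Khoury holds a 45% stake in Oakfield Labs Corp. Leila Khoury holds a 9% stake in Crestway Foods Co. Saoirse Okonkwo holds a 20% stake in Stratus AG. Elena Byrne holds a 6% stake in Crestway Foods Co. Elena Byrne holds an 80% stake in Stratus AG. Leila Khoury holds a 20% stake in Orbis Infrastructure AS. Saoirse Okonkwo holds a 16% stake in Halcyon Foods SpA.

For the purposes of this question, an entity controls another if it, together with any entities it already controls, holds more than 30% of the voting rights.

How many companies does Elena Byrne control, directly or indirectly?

5

Elena holds 100% of Ridgeback, so Elena controls Ridgeback.
Elena holds 77% of Halcyon, so Elena controls Halcyon.
Elena holds 70% of Orbis, so Elena controls Orbis.
Halcyon holds 70% of Cobalt, so Elena controls Cobalt.
Elena holds 80% of Stratus, so Elena controls Stratus.
No other company's threshold is met.
Elena controls 5 companies.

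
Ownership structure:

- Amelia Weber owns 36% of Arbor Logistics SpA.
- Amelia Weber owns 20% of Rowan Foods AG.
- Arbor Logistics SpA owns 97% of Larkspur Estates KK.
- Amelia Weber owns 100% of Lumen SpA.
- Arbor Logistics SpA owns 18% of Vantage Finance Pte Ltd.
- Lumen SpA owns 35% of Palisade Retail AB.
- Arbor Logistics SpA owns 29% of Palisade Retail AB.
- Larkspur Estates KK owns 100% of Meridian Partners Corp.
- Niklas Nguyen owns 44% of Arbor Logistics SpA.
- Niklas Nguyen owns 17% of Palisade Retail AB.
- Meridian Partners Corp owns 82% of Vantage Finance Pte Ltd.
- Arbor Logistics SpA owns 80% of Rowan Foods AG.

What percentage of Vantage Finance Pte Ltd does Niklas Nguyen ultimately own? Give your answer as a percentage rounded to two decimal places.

Niklas reaches Vantage along 2 paths.
Via Arbor: 44% × 18% = 7.92%.
Via Arbor → Larkspur → Meridian: 44% × 97% × 100% × 82% = 34.9976%.
Total: 7.92% + 34.9976% = 42.9176%.
Rounded: 42.92%.

42.92%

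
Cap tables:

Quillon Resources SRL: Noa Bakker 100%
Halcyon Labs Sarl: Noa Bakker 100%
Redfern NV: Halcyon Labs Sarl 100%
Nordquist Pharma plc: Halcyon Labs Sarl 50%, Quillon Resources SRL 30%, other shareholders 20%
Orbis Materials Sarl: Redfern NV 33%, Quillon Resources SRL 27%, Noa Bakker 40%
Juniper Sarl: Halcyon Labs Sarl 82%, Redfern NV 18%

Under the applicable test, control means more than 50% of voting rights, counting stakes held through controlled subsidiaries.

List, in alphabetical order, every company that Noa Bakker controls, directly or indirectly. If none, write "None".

Halcyon Labs Sarl, Juniper Sarl, Nordquist Pharma plc, Orbis Materials Sarl, Quillon Resources SRL, Redfern NV

Noa holds 100% of Quillon, so Noa controls Quillon.
Noa holds 100% of Halcyon, so Noa controls Halcyon.
Halcyon holds 100% of Redfern, so Noa controls Redfern.
Halcyon and Quillon together hold 50% + 30% = 80% of Nordquist, so Noa controls Nordquist.
Redfern and Quillon and Noa together hold 33% + 27% + 40% = 100% of Orbis, so Noa controls Orbis.
Halcyon and Redfern together hold 82% + 18% = 100% of Juniper, so Noa controls Juniper.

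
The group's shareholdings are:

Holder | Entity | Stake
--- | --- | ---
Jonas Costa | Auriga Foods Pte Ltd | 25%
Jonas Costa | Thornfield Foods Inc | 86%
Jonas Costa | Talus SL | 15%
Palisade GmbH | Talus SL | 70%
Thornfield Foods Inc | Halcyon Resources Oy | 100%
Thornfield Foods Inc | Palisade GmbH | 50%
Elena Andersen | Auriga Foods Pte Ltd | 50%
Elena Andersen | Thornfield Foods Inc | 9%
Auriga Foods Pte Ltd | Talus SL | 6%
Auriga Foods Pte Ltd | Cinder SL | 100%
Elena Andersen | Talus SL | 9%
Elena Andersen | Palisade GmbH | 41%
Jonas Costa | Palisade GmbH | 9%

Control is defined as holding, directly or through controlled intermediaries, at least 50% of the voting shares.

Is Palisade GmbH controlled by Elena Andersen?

No

Elena holds 50% of Auriga, so Elena controls Auriga.
Auriga holds 100% of Cinder, so Elena controls Cinder.
In Palisade, Elena's side holds only 41%, not ≥ 50%.
So Elena does not control Palisade.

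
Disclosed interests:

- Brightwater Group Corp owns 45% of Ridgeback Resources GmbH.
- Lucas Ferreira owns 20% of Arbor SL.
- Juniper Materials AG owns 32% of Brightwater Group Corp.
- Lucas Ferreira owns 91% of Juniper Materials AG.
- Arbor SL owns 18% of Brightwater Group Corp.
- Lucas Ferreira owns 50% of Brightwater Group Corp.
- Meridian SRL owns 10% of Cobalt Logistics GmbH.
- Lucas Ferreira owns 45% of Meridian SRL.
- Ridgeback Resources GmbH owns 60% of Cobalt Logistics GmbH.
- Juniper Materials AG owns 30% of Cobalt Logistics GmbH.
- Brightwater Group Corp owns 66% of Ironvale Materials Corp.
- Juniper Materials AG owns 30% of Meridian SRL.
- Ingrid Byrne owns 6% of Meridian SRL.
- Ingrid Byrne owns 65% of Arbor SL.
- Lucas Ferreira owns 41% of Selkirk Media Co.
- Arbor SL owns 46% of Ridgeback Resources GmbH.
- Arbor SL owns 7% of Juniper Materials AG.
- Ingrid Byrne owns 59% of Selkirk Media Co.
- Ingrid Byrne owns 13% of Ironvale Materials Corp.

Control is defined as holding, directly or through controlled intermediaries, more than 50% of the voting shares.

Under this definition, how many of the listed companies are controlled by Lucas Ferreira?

Lucas holds 91% of Juniper, so Lucas controls Juniper.
Lucas and Juniper together hold 45% + 30% = 75% of Meridian, so Lucas controls Meridian.
Juniper and Lucas together hold 32% + 50% = 82% of Brightwater, so Lucas controls Brightwater.
Brightwater holds 66% of Ironvale, so Lucas controls Ironvale.
No other company's threshold is met.
Lucas controls 4 companies.

4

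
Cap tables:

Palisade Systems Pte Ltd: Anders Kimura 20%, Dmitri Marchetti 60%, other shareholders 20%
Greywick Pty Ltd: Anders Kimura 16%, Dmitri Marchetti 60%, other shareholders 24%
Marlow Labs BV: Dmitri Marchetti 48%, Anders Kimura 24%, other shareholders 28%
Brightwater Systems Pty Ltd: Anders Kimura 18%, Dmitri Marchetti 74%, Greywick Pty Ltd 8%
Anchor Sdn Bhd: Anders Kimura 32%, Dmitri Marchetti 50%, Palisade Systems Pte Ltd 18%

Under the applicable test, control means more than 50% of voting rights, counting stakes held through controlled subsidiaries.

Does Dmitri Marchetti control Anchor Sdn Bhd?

Yes

Dmitri holds 60% of Palisade, so Dmitri controls Palisade.
Dmitri and Palisade together hold 50% + 18% = 68% of Anchor, so Dmitri controls Anchor.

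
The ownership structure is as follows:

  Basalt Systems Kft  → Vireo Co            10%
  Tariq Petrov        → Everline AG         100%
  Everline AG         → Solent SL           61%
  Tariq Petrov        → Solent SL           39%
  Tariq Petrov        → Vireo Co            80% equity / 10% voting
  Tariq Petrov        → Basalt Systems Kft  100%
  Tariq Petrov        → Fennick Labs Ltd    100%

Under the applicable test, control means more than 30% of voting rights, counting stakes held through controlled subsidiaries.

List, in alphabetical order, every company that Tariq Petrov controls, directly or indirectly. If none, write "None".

Tariq holds 100% of Basalt, so Tariq controls Basalt.
Tariq holds 100% of Everline, so Tariq controls Everline.
Tariq holds 100% of Fennick, so Tariq controls Fennick.
Everline and Tariq together hold 61% + 39% = 100% of Solent, so Tariq controls Solent.
No other company's threshold is met.

Basalt Systems Kft, Everline AG, Fennick Labs Ltd, Solent SL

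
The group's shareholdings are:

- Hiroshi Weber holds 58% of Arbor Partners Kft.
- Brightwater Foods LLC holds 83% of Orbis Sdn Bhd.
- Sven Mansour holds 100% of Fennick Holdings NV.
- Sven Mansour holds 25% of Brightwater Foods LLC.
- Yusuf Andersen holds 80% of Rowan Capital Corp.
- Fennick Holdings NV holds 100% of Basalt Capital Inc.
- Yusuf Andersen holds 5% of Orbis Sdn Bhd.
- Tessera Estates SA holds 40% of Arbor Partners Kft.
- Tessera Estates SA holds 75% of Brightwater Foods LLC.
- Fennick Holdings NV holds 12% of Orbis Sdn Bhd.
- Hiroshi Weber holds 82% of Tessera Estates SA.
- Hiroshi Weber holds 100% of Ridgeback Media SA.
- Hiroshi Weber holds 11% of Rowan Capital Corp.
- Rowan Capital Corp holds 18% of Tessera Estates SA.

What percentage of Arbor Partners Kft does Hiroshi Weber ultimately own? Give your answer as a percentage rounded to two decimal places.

91.59%

Hiroshi reaches Arbor along 3 paths.
Via Tessera: 82% × 40% = 32.8%.
Via Rowan → Tessera: 11% × 18% × 40% = 0.792%.
Direct stake: 58% = 58%.
Total: 32.8% + 0.792% + 58% = 91.592%.
Rounded: 91.59%.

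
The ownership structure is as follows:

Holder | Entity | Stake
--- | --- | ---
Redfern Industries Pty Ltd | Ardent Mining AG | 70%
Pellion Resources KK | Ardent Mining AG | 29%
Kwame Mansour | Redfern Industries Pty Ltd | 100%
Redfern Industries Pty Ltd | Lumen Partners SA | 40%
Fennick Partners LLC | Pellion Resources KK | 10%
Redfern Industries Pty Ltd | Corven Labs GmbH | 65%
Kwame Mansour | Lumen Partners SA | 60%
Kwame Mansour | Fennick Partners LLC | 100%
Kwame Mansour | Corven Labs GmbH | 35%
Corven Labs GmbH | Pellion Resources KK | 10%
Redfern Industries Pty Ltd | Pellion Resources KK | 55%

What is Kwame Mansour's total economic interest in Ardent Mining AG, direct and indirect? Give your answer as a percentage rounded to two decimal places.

91.75%

Kwame reaches Ardent along 5 paths.
Via Redfern: 100% × 70% = 70%.
Via Redfern → Pellion: 100% × 55% × 29% = 15.95%.
Via Redfern → Corven → Pellion: 100% × 65% × 10% × 29% = 1.885%.
Via Corven → Pellion: 35% × 10% × 29% = 1.015%.
Via Fennick → Pellion: 100% × 10% × 29% = 2.9%.
Total: 70% + 15.95% + 1.885% + 1.015% + 2.9% = 91.75%.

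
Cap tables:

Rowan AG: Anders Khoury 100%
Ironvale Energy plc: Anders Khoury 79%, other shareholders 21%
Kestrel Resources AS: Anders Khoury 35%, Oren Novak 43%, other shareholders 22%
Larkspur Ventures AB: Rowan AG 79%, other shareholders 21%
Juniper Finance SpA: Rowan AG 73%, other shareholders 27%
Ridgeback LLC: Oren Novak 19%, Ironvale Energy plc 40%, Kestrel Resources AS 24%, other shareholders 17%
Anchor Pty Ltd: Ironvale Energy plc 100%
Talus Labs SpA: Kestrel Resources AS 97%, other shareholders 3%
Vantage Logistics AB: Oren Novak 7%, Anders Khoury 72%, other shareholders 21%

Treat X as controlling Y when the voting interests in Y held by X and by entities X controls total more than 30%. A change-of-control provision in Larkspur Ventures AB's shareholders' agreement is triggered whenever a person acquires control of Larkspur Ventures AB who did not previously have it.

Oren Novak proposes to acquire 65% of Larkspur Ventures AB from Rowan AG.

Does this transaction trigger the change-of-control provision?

Yes

The purchase adds only to Oren's holdings (Rowan's stake shrinks), so Oren is the only person who could newly come to control Larkspur.
Oren holds 43% of Kestrel, so Oren controls Kestrel.
Oren and Kestrel together hold 19% + 24% = 43% of Ridgeback, so Oren controls Ridgeback.
Kestrel holds 97% of Talus, so Oren controls Talus.
Neither Oren nor any entity Oren controls holds any voting interest in Larkspur.
So before the transaction, Oren does not control Larkspur.
After the purchase, Oren holds 65% of Larkspur directly, and Rowan's stake falls to 14%.
Oren holds 65% of Larkspur, so Oren controls Larkspur.
Oren did not control Larkspur before and does after, so the clause is triggered.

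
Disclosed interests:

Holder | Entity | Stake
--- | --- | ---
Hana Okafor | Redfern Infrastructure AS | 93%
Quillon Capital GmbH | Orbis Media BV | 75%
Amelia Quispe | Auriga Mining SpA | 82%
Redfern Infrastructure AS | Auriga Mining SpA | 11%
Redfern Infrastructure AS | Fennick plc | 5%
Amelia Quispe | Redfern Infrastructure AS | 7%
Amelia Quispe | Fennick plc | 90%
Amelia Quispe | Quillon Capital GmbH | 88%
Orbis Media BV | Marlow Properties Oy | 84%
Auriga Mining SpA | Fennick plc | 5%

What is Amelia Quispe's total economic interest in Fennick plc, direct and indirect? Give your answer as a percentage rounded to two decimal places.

94.49%

Amelia reaches Fennick along 4 paths.
Direct stake: 90% = 90%.
Via Auriga: 82% × 5% = 4.1%.
Via Redfern → Auriga: 7% × 11% × 5% = 0.0385%.
Via Redfern: 7% × 5% = 0.35%.
Total: 90% + 4.1% + 0.0385% + 0.35% = 94.4885%.
Rounded: 94.49%.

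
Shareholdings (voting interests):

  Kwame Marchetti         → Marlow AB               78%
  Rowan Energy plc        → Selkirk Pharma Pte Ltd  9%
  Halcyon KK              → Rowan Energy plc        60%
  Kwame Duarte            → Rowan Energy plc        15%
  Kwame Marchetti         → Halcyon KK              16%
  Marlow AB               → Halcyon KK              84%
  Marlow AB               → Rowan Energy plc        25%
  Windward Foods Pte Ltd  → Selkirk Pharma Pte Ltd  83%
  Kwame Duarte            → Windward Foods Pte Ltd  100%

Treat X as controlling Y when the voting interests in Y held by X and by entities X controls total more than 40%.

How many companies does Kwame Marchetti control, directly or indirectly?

3

Kwame Marchetti holds 78% of Marlow, so Kwame Marchetti controls Marlow.
Marlow and Kwame Marchetti together hold 84% + 16% = 100% of Halcyon, so Kwame Marchetti controls Halcyon.
Halcyon and Marlow together hold 60% + 25% = 85% of Rowan, so Kwame Marchetti controls Rowan.
No other company's threshold is met.
Kwame Marchetti controls 3 companies.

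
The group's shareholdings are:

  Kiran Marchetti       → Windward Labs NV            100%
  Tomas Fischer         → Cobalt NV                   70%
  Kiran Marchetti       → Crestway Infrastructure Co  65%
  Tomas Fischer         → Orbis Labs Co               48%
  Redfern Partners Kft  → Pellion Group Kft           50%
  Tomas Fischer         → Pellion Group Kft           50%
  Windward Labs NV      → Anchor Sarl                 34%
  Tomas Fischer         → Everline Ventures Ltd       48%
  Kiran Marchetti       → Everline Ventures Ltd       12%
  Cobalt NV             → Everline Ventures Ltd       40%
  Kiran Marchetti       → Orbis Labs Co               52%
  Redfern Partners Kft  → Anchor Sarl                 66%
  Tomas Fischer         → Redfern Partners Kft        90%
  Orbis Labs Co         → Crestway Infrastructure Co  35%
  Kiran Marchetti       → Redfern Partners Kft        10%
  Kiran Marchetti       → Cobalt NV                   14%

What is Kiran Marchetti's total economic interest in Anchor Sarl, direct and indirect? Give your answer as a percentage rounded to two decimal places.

Kiran reaches Anchor along 2 paths.
Via Redfern: 10% × 66% = 6.6%.
Via Windward: 100% × 34% = 34%.
Total: 6.6% + 34% = 40.6%.
Rounded: 40.60%.

40.60%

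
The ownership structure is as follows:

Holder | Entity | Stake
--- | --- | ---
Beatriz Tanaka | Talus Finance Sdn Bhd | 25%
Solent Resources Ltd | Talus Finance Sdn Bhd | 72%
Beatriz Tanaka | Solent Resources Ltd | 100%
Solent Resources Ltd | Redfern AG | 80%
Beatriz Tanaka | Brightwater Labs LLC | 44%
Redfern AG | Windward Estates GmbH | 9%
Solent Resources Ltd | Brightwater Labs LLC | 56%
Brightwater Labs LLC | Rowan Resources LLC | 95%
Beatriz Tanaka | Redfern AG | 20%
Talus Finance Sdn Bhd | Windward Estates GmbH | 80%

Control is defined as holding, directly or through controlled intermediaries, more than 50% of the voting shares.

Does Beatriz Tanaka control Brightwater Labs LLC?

Yes

Beatriz holds 100% of Solent, so Beatriz controls Solent.
Solent and Beatriz together hold 56% + 44% = 100% of Brightwater, so Beatriz controls Brightwater.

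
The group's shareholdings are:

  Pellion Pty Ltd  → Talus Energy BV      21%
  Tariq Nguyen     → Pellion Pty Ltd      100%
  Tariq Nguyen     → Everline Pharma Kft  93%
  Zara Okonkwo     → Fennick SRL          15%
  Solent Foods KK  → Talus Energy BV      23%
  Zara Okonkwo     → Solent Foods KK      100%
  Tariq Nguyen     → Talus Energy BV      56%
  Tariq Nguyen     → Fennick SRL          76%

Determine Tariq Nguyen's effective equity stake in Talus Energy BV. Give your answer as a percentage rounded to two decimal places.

Tariq reaches Talus along 2 paths.
Direct stake: 56% = 56%.
Via Pellion: 100% × 21% = 21%.
Total: 56% + 21% = 77%.
Rounded: 77.00%.

77.00%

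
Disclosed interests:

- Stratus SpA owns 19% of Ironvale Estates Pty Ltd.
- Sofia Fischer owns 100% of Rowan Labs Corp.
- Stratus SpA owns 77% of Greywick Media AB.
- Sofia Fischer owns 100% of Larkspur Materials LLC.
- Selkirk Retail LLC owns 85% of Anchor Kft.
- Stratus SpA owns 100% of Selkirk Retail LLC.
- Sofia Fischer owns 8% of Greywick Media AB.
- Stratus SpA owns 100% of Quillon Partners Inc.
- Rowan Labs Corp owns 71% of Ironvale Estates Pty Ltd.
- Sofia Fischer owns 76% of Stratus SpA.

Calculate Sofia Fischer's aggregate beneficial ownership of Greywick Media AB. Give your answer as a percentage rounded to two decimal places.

66.52%

Sofia reaches Greywick along 2 paths.
Via Stratus: 76% × 77% = 58.52%.
Direct stake: 8% = 8%.
Total: 58.52% + 8% = 66.52%.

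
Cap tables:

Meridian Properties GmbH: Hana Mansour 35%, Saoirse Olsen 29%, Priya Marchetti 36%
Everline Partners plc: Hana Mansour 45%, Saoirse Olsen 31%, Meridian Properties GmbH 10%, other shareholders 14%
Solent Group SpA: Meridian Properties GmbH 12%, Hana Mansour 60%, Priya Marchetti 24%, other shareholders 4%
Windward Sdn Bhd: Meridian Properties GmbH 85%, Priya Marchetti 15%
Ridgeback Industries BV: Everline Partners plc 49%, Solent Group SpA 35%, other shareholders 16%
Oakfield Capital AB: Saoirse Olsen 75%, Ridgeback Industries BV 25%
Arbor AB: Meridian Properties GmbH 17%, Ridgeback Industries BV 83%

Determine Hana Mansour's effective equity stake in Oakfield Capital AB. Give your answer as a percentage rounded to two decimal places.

Hana reaches Oakfield along 4 paths.
Via Everline → Ridgeback: 45% × 49% × 25% = 5.5125%.
Via Meridian → Everline → Ridgeback: 35% × 10% × 49% × 25% = 0.42875%.
Via Meridian → Solent → Ridgeback: 35% × 12% × 35% × 25% = 0.3675%.
Via Solent → Ridgeback: 60% × 35% × 25% = 5.25%.
Total: 5.5125% + 0.42875% + 0.3675% + 5.25% = 11.55875%.
Rounded: 11.56%.

11.56%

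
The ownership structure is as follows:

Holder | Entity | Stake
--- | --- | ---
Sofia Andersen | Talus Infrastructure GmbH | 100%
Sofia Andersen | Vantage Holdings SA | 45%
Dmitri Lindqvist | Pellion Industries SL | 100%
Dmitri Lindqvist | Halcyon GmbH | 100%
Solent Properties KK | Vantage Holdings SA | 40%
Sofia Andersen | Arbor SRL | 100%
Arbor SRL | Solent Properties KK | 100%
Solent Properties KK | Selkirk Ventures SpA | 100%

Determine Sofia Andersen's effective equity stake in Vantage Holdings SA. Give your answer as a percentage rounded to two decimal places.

85.00%

Sofia reaches Vantage along 2 paths.
Via Arbor → Solent: 100% × 100% × 40% = 40%.
Direct stake: 45% = 45%.
Total: 40% + 45% = 85%.
Rounded: 85.00%.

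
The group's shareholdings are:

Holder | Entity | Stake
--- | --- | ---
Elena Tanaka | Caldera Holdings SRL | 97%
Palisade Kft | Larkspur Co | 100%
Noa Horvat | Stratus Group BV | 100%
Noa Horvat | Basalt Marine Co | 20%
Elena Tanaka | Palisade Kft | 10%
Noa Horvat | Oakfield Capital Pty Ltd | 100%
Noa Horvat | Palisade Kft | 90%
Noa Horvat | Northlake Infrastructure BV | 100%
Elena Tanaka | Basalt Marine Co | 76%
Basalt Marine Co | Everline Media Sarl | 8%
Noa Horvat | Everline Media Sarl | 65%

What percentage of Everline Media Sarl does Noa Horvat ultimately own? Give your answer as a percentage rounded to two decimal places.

66.60%

Noa reaches Everline along 2 paths.
Via Basalt: 20% × 8% = 1.6%.
Direct stake: 65% = 65%.
Total: 1.6% + 65% = 66.6%.
Rounded: 66.60%.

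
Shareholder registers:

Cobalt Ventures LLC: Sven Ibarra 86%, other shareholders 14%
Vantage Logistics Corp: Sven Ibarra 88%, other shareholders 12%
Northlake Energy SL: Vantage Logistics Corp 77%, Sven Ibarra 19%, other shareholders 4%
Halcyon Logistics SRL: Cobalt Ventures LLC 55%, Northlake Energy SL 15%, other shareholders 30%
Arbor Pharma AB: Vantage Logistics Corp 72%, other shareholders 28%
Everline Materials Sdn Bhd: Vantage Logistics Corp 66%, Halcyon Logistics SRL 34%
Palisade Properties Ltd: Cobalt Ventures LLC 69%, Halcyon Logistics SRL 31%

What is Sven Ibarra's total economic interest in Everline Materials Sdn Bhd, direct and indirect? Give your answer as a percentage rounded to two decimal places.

78.59%

Sven reaches Everline along 4 paths.
Via Vantage: 88% × 66% = 58.08%.
Via Cobalt → Halcyon: 86% × 55% × 34% = 16.082%.
Via Vantage → Northlake → Halcyon: 88% × 77% × 15% × 34% = 3.45576%.
Via Northlake → Halcyon: 19% × 15% × 34% = 0.969%.
Total: 58.08% + 16.082% + 3.45576% + 0.969% = 78.58676%.
Rounded: 78.59%.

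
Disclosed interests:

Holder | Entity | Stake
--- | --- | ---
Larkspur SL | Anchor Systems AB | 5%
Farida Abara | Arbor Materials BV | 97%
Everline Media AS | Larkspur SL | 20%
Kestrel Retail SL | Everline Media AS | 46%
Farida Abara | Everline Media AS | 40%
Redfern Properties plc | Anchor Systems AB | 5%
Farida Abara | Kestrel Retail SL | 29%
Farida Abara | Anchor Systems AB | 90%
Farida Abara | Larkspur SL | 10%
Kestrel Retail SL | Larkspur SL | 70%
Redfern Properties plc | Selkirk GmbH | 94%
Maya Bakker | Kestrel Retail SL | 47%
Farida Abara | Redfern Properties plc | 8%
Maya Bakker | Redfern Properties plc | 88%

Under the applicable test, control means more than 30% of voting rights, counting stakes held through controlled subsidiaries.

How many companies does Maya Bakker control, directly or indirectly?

5

Maya holds 88% of Redfern, so Maya controls Redfern.
Maya holds 47% of Kestrel, so Maya controls Kestrel.
Kestrel holds 46% of Everline, so Maya controls Everline.
Kestrel and Everline together hold 70% + 20% = 90% of Larkspur, so Maya controls Larkspur.
Redfern holds 94% of Selkirk, so Maya controls Selkirk.
No other company's threshold is met.
Maya controls 5 companies.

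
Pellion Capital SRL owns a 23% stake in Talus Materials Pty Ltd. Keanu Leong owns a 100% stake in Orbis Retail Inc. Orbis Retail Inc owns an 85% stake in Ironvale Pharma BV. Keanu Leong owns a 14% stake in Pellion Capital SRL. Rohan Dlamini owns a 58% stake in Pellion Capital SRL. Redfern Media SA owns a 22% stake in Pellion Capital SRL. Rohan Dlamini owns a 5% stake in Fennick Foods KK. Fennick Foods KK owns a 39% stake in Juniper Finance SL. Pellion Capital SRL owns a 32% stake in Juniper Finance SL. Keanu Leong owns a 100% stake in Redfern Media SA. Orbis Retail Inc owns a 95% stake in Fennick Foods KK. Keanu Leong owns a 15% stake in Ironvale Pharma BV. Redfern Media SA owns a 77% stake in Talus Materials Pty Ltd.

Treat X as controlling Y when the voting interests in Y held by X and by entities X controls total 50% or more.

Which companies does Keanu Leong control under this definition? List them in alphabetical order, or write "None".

Fennick Foods KK, Ironvale Pharma BV, Orbis Retail Inc, Redfern Media SA, Talus Materials Pty Ltd

Keanu holds 100% of Orbis, so Keanu controls Orbis.
Keanu holds 100% of Redfern, so Keanu controls Redfern.
Keanu and Orbis together hold 15% + 85% = 100% of Ironvale, so Keanu controls Ironvale.
Orbis holds 95% of Fennick, so Keanu controls Fennick.
Redfern holds 77% of Talus, so Keanu controls Talus.
No other company's threshold is met.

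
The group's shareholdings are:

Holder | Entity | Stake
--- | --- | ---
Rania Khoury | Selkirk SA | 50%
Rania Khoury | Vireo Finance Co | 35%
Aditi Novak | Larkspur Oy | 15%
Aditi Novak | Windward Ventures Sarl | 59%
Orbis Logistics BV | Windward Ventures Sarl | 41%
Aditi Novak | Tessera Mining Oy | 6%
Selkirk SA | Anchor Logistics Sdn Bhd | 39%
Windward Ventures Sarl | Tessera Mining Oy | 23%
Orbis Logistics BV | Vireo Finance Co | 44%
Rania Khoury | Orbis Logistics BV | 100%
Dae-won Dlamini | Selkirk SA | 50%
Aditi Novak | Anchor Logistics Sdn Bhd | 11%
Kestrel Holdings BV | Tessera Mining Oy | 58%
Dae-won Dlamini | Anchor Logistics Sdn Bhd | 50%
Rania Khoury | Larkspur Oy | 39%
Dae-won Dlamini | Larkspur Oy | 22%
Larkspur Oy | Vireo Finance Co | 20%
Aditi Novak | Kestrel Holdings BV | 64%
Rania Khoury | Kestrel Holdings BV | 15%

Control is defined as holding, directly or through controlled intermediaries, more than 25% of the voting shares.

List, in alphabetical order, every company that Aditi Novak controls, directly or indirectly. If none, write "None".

Aditi holds 64% of Kestrel, so Aditi controls Kestrel.
Aditi holds 59% of Windward, so Aditi controls Windward.
Windward and Aditi and Kestrel together hold 23% + 6% + 58% = 87% of Tessera, so Aditi controls Tessera.
No other company's threshold is met.

Kestrel Holdings BV, Tessera Mining Oy, Windward Ventures Sarl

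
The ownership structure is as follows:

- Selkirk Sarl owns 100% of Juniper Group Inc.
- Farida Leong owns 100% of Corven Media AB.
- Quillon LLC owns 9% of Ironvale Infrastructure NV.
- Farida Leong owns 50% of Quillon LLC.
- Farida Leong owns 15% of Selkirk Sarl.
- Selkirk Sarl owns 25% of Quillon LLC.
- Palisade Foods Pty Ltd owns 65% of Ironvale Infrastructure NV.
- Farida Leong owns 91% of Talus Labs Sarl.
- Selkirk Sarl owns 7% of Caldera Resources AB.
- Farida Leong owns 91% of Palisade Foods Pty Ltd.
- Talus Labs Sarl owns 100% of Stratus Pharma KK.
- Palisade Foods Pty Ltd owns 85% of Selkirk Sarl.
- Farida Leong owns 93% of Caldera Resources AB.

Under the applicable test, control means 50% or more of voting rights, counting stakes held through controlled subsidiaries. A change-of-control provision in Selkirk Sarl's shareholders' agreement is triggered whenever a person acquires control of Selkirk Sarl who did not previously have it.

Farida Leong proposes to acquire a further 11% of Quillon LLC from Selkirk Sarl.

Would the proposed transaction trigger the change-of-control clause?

The purchase adds only to Farida's holdings (Selkirk's stake shrinks), so Farida is the only person who could newly come to control Selkirk.
Farida holds 91% of Palisade, so Farida controls Palisade.
Palisade and Farida together hold 85% + 15% = 100% of Selkirk, so Farida controls Selkirk.
So Farida already controls Selkirk before the transaction.
After the purchase, Farida's direct stake in Quillon rises to 50% + 11% = 61%, and Selkirk's stake falls to 14%.
Farida controlled Selkirk already, so this is not a new person acquiring control; every other person's position is unchanged or reduced.
No new person acquires control, so the clause is not triggered.

No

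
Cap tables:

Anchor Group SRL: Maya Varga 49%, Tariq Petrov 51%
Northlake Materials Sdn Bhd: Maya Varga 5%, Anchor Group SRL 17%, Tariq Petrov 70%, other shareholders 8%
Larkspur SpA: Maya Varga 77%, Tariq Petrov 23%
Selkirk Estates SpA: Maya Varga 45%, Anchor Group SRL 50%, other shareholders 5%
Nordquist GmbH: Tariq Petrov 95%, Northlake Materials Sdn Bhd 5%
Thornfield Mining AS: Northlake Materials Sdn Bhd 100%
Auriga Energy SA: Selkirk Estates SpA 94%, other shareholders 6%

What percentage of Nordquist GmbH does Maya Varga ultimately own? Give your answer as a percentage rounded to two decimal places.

Maya reaches Nordquist along 2 paths.
Via Northlake: 5% × 5% = 0.25%.
Via Anchor → Northlake: 49% × 17% × 5% = 0.4165%.
Total: 0.25% + 0.4165% = 0.6665%.
Rounded: 0.67%.

0.67%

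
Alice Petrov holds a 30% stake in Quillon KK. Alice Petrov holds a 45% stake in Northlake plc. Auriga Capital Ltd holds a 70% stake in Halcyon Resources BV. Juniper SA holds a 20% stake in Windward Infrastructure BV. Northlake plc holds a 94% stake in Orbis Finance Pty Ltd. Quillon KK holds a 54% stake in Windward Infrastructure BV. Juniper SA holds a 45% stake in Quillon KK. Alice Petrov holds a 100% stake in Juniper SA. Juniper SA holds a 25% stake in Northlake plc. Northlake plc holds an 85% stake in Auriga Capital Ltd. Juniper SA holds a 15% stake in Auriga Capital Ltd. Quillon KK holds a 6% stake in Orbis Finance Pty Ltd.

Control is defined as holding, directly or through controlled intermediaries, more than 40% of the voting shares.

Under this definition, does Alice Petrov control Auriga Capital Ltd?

Yes

Alice holds 100% of Juniper, so Alice controls Juniper.
Juniper and Alice together hold 25% + 45% = 70% of Northlake, so Alice controls Northlake.
Northlake and Juniper together hold 85% + 15% = 100% of Auriga, so Alice controls Auriga.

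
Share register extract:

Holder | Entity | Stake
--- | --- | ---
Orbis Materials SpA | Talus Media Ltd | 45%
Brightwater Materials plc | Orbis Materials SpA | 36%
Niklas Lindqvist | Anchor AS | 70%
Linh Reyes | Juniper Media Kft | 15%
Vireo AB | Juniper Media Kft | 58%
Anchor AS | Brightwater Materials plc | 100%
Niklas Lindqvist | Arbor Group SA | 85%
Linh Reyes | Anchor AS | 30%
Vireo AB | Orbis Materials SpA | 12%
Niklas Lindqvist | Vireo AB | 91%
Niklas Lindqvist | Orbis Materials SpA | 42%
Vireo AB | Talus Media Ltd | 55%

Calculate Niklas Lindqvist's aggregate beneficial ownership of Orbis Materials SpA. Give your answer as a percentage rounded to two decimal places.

Niklas reaches Orbis along 3 paths.
Via Vireo: 91% × 12% = 10.92%.
Via Anchor → Brightwater: 70% × 100% × 36% = 25.2%.
Direct stake: 42% = 42%.
Total: 10.92% + 25.2% + 42% = 78.12%.

78.12%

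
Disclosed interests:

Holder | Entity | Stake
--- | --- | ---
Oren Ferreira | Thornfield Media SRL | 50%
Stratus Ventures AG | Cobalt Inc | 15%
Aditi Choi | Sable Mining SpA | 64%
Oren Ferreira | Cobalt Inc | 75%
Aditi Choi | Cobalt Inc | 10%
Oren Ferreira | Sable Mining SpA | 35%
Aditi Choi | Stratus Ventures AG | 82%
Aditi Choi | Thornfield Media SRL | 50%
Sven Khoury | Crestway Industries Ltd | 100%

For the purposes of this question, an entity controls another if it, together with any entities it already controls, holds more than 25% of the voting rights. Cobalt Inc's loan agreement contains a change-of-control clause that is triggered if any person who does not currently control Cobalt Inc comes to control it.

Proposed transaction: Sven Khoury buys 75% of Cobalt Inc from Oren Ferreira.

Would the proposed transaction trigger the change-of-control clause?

The purchase adds only to Sven's holdings (Oren's stake shrinks), so Sven is the only person who could newly come to control Cobalt.
Sven holds 100% of Crestway, so Sven controls Crestway.
Neither Sven nor any entity Sven controls holds any voting interest in Cobalt.
So before the transaction, Sven does not control Cobalt.
After the purchase, Sven holds 75% of Cobalt directly, and Oren's stake falls to 0%.
Sven holds 75% of Cobalt, so Sven controls Cobalt.
Sven did not control Cobalt before and does after, so the clause is triggered.

Yes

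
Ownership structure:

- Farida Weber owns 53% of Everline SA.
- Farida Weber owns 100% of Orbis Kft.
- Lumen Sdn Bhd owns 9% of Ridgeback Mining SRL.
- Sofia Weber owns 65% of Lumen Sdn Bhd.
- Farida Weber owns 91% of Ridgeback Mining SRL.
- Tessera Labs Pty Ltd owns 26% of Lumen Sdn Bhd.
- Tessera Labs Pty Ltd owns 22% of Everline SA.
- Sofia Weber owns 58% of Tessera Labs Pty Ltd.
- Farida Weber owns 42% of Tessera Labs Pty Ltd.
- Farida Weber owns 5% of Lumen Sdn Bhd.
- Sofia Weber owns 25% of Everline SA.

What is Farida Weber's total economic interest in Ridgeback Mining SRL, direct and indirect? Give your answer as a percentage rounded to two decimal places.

Farida reaches Ridgeback along 3 paths.
Direct stake: 91% = 91%.
Via Tessera → Lumen: 42% × 26% × 9% = 0.9828%.
Via Lumen: 5% × 9% = 0.45%.
Total: 91% + 0.9828% + 0.45% = 92.4328%.
Rounded: 92.43%.

92.43%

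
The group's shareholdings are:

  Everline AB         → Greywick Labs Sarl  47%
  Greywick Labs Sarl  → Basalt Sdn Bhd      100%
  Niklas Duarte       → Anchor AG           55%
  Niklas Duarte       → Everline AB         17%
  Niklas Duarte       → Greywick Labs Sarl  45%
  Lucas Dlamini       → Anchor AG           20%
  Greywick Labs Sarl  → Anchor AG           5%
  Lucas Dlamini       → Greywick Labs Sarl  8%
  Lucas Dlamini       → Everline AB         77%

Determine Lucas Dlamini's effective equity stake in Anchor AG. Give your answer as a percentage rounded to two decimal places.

22.21%

Lucas reaches Anchor along 3 paths.
Via Greywick: 8% × 5% = 0.4%.
Via Everline → Greywick: 77% × 47% × 5% = 1.8095%.
Direct stake: 20% = 20%.
Total: 0.4% + 1.8095% + 20% = 22.2095%.
Rounded: 22.21%.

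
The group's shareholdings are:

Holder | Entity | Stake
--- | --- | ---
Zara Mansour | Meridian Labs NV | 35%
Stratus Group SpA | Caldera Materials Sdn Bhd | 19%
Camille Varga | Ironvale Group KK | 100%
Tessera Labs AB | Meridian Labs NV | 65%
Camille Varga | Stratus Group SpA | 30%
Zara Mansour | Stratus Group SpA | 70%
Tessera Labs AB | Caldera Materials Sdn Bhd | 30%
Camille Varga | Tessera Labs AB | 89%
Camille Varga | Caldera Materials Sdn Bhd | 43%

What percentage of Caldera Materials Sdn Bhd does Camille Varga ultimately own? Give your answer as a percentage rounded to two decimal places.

75.40%

Camille reaches Caldera along 3 paths.
Via Stratus: 30% × 19% = 5.7%.
Direct stake: 43% = 43%.
Via Tessera: 89% × 30% = 26.7%.
Total: 5.7% + 43% + 26.7% = 75.4%.
Rounded: 75.40%.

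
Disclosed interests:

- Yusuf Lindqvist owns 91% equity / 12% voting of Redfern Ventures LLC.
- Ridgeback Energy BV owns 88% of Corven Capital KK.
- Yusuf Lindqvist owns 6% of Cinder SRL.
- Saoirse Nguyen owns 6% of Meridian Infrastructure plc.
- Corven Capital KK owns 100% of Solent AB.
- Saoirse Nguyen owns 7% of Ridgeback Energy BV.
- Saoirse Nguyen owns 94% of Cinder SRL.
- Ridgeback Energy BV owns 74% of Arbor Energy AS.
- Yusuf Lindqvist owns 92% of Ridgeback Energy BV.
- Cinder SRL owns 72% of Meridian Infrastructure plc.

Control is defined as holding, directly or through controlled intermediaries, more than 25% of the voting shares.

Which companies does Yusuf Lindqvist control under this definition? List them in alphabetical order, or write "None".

Yusuf holds 92% of Ridgeback, so Yusuf controls Ridgeback.
Ridgeback holds 88% of Corven, so Yusuf controls Corven.
Ridgeback holds 74% of Arbor, so Yusuf controls Arbor.
Corven holds 100% of Solent, so Yusuf controls Solent.
No other company's threshold is met.

Arbor Energy AS, Corven Capital KK, Ridgeback Energy BV, Solent AB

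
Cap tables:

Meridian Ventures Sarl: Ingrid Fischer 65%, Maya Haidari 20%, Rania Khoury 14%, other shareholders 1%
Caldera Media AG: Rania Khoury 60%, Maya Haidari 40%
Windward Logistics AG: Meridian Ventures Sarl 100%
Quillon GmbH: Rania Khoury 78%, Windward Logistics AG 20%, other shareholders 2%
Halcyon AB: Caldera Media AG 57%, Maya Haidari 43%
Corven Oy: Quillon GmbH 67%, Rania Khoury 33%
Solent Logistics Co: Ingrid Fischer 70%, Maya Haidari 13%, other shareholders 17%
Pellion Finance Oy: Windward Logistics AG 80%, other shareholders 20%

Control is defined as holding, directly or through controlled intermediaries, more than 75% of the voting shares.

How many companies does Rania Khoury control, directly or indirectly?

2

Rania holds 78% of Quillon, so Rania controls Quillon.
Quillon and Rania together hold 67% + 33% = 100% of Corven, so Rania controls Corven.
No other company's threshold is met.
Rania controls 2 companies.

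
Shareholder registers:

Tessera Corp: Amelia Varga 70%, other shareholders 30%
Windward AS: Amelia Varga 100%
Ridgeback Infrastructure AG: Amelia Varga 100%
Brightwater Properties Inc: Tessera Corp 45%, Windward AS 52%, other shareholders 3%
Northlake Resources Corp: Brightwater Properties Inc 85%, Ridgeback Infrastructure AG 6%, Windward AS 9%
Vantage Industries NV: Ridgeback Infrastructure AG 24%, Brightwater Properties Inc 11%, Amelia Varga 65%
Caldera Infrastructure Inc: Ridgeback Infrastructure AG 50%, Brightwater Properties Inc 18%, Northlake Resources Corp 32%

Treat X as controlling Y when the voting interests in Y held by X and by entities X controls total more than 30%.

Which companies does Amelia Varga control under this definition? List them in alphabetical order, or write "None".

Amelia holds 70% of Tessera, so Amelia controls Tessera.
Amelia holds 100% of Windward, so Amelia controls Windward.
Amelia holds 100% of Ridgeback, so Amelia controls Ridgeback.
Tessera and Windward together hold 45% + 52% = 97% of Brightwater, so Amelia controls Brightwater.
Brightwater and Ridgeback and Windward together hold 85% + 6% + 9% = 100% of Northlake, so Amelia controls Northlake.
Ridgeback and Brightwater and Amelia together hold 24% + 11% + 65% = 100% of Vantage, so Amelia controls Vantage.
Ridgeback and Brightwater and Northlake together hold 50% + 18% + 32% = 100% of Caldera, so Amelia controls Caldera.

Brightwater Properties Inc, Caldera Infrastructure Inc, Northlake Resources Corp, Ridgeback Infrastructure AG, Tessera Corp, Vantage Industries NV, Windward AS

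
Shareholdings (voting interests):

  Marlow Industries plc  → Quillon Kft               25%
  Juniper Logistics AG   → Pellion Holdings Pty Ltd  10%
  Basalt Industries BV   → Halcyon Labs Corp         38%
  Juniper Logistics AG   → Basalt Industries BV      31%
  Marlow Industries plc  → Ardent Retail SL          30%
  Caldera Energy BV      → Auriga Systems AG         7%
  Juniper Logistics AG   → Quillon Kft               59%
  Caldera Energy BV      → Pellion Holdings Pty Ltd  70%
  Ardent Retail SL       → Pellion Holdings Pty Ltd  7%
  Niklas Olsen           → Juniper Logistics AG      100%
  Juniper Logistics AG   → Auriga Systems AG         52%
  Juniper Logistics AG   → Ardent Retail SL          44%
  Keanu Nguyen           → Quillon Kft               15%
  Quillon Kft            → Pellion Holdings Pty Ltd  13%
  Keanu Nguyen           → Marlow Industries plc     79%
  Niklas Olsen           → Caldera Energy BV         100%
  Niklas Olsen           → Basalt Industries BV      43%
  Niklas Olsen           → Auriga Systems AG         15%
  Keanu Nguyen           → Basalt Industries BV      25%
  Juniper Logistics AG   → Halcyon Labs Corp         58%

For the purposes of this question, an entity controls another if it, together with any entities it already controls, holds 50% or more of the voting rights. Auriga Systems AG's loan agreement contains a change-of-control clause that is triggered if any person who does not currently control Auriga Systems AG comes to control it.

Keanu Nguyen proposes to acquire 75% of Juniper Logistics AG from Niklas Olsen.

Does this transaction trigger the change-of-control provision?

Yes

The purchase adds only to Keanu's holdings (Niklas's stake shrinks), so Keanu is the only person who could newly come to control Auriga.
Keanu holds 79% of Marlow, so Keanu controls Marlow.
Neither Keanu nor any entity Keanu controls holds any voting interest in Auriga.
So before the transaction, Keanu does not control Auriga.
After the purchase, Keanu holds 75% of Juniper directly, and Niklas's stake falls to 25%.
Keanu holds 75% of Juniper, so Keanu controls Juniper.
Juniper holds 52% of Auriga, so Keanu controls Auriga.
Keanu did not control Auriga before and does after, so the clause is triggered.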